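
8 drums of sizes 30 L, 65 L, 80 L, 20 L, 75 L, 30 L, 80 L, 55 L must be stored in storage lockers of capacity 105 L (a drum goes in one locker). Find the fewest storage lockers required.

Total = 80 + 80 + 75 + 65 + 55 + 30 + 30 + 20 = 435 L.
Lower bound: ⌈435/105⌉ = 5 storage lockers.
A packing using 5 storage lockers:
  locker 1: 80 + 20 = 100
  locker 2: 80 = 80
  locker 3: 75 + 30 = 105
  locker 4: 65 + 30 = 95
  locker 5: 55 = 55
This matches the lower bound, so 5 is optimal.

5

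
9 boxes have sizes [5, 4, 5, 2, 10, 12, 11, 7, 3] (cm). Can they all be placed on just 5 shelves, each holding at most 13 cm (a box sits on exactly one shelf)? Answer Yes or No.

Yes

A valid assignment using 5 shelves:
  shelf 1: 12 = 12
  shelf 2: 11 + 2 = 13
  shelf 3: 10 + 3 = 13
  shelf 4: 7 + 5 = 12
  shelf 5: 5 + 4 = 9
Every load is within 13 cm, so 5 shelves suffice.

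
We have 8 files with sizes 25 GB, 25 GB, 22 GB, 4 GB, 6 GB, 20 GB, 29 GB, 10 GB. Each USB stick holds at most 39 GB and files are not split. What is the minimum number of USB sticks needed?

5

Total = 29 + 25 + 25 + 22 + 20 + 10 + 6 + 4 = 141 GB.
Lower bound: ⌈141/39⌉ = 4 USB sticks.
Also, 5 files each exceed 39/2 GB, and no two of those can share a USB stick, so at least 5 USB sticks are needed.
A packing using 5 USB sticks:
  USB stick 1: 29 + 10 = 39
  USB stick 2: 25 + 6 + 4 = 35
  USB stick 3: 25 = 25
  USB stick 4: 22 = 22
  USB stick 5: 20 = 20
This matches the lower bound, so 5 is optimal.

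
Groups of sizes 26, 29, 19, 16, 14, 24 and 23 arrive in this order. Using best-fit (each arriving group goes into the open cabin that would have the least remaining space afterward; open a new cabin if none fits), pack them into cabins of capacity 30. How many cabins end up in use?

6

  26 → cabin 1 (new)  [load 26/30]
  29 → cabin 2 (new)  [load 29/30]
  19 → cabin 3 (new)  [load 19/30]
  16 → cabin 4 (new)  [load 16/30]
  14 → cabin 4  [load 30/30]
  24 → cabin 5 (new)  [load 24/30]
  23 → cabin 6 (new)  [load 23/30]
6 cabins opened.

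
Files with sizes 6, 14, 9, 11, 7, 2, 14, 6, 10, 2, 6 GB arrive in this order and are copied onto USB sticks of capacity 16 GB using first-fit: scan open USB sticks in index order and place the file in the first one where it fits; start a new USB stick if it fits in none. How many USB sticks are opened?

  6 → USB stick 1 (new)  [load 6/16]
  14 → USB stick 2 (new)  [load 14/16]
  9 → USB stick 1  [load 15/16]
  11 → USB stick 3 (new)  [load 11/16]
  7 → USB stick 4 (new)  [load 7/16]
  2 → USB stick 2  [load 16/16]
  14 → USB stick 5 (new)  [load 14/16]
  6 → USB stick 4  [load 13/16]
  10 → USB stick 6 (new)  [load 10/16]
  2 → USB stick 3  [load 13/16]
  6 → USB stick 6  [load 16/16]
6 USB sticks opened.

6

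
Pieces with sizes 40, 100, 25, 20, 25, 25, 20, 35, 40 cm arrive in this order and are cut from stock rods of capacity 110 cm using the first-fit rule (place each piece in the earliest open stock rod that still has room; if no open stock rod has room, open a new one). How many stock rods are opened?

  40 → stock rod 1 (new)  [load 40/110]
  100 → stock rod 2 (new)  [load 100/110]
  25 → stock rod 1  [load 65/110]
  20 → stock rod 1  [load 85/110]
  25 → stock rod 1  [load 110/110]
  25 → stock rod 3 (new)  [load 25/110]
  20 → stock rod 3  [load 45/110]
  35 → stock rod 3  [load 80/110]
  40 → stock rod 4 (new)  [load 40/110]
4 stock rods opened.

4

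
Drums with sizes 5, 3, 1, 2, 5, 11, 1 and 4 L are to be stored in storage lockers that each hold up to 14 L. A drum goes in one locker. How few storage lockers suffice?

3

Total = 11 + 5 + 5 + 4 + 3 + 2 + 1 + 1 = 32 L.
Lower bound: ⌈32/14⌉ = 3 storage lockers.
A packing using 3 storage lockers:
  locker 1: 11 + 3 = 14
  locker 2: 5 + 5 + 4 = 14
  locker 3: 2 + 1 + 1 = 4
This matches the lower bound, so 3 is optimal.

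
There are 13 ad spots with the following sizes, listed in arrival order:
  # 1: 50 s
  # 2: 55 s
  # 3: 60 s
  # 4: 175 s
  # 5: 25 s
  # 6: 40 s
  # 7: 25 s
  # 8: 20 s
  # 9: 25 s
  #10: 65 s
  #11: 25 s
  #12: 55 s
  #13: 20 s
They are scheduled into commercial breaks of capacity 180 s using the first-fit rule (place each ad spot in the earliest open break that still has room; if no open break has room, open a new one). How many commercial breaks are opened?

  50 → break 1 (new)  [load 50/180]
  55 → break 1  [load 105/180]
  60 → break 1  [load 165/180]
  175 → break 2 (new)  [load 175/180]
  25 → break 3 (new)  [load 25/180]
  40 → break 3  [load 65/180]
  25 → break 3  [load 90/180]
  20 → break 3  [load 110/180]
  25 → break 3  [load 135/180]
  65 → break 4 (new)  [load 65/180]
  25 → break 3  [load 160/180]
  55 → break 4  [load 120/180]
  20 → break 3  [load 180/180]
4 commercial breaks opened.

4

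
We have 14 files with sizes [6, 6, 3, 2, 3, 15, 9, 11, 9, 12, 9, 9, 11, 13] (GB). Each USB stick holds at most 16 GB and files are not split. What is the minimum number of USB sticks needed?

Total = 15 + 13 + 12 + 11 + 11 + 9 + 9 + 9 + 9 + 6 + 6 + 3 + 3 + 2 = 118 GB.
Lower bound: ⌈118/16⌉ = 8 USB sticks.
Also, 9 files each exceed 8 GB, and no two of those can share a USB stick, so at least 9 USB sticks are needed.
A packing using 9 USB sticks:
  USB stick 1: 15 = 15
  USB stick 2: 13 + 3 = 16
  USB stick 3: 12 + 3 = 15
  USB stick 4: 11 + 2 = 13
  USB stick 5: 11 = 11
  USB stick 6: 9 + 6 = 15
  USB stick 7: 9 + 6 = 15
  USB stick 8: 9 = 9
  USB stick 9: 9 = 9
This matches the lower bound, so 9 is optimal.

9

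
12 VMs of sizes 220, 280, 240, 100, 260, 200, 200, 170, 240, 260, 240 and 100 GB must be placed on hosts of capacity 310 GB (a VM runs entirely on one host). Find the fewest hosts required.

Total = 280 + 260 + 260 + 240 + 240 + 240 + 220 + 200 + 200 + 170 + 100 + 100 = 2510 GB.
Lower bound: ⌈2510/310⌉ = 9 hosts.
Also, 10 VMs each exceed 155 GB, and no two of those can share a host, so at least 10 hosts are needed.
A packing using 10 hosts:
  host 1: 280 = 280
  host 2: 260 = 260
  host 3: 260 = 260
  host 4: 240 = 240
  host 5: 240 = 240
  host 6: 240 = 240
  host 7: 220 = 220
  host 8: 200 + 100 = 300
  host 9: 200 + 100 = 300
  host 10: 170 = 170
This matches the lower bound, so 10 is optimal.

10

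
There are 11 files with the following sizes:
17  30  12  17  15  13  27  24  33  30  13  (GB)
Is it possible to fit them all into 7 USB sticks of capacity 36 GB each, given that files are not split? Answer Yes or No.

No

Total = 231 GB; ⌈231/36⌉ = 7.
The bound of 7 does not rule out 7, but exhaustive search shows no assignment into 7 USB sticks of capacity 36 GB exists — the minimum is 8.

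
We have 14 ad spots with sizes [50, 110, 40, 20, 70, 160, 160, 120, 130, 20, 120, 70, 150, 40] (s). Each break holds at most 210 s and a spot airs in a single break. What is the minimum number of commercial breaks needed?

Total = 160 + 160 + 150 + 130 + 120 + 120 + 110 + 70 + 70 + 50 + 40 + 40 + 20 + 20 = 1260 s.
Lower bound: ⌈1260/210⌉ = 6 commercial breaks.
Also, 7 ad spots each exceed 105 s, and no two of those can share a break, so at least 7 commercial breaks are needed.
A packing using 7 commercial breaks:
  break 1: 160 + 50 = 210
  break 2: 160 + 40 = 200
  break 3: 150 + 40 + 20 = 210
  break 4: 130 + 70 = 200
  break 5: 120 + 70 + 20 = 210
  break 6: 120 = 120
  break 7: 110 = 110
This matches the lower bound, so 7 is optimal.

7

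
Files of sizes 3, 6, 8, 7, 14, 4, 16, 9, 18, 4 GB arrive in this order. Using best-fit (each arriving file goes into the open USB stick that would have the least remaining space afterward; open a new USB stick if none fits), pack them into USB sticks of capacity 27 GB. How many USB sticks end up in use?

4

  3 → USB stick 1 (new)  [load 3/27]
  6 → USB stick 1  [load 9/27]
  8 → USB stick 1  [load 17/27]
  7 → USB stick 1  [load 24/27]
  14 → USB stick 2 (new)  [load 14/27]
  4 → USB stick 2  [load 18/27]
  16 → USB stick 3 (new)  [load 16/27]
  9 → USB stick 2  [load 27/27]
  18 → USB stick 4 (new)  [load 18/27]
  4 → USB stick 4  [load 22/27]
4 USB sticks opened.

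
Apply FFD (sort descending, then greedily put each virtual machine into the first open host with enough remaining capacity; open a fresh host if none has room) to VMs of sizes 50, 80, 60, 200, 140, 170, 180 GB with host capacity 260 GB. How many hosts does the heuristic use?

Sorted descending: 200, 180, 170, 140, 80, 60, 50.
  200 → host 1 (new)  [load 200/260]
  180 → host 2 (new)  [load 180/260]
  170 → host 3 (new)  [load 170/260]
  140 → host 4 (new)  [load 140/260]
  80 → host 2  [load 260/260]
  60 → host 1  [load 260/260]
  50 → host 3  [load 220/260]
4 hosts opened.

4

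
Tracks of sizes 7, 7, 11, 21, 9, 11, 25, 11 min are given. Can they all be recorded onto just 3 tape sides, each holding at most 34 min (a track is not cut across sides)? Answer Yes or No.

No

Total = 102 min; ⌈102/34⌉ = 3.
The bound of 3 does not rule out 3, but exhaustive search shows no assignment into 3 tape sides of capacity 34 min exists — the minimum is 4.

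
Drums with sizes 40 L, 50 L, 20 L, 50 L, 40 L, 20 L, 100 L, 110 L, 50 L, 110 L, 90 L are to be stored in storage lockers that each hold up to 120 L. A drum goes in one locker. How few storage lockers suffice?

7

Total = 110 + 110 + 100 + 90 + 50 + 50 + 50 + 40 + 40 + 20 + 20 = 680 L.
Lower bound: ⌈680/120⌉ = 6 storage lockers.
A packing using 7 storage lockers:
  locker 1: 110 = 110
  locker 2: 110 = 110
  locker 3: 100 + 20 = 120
  locker 4: 90 + 20 = 110
  locker 5: 50 + 50 = 100
  locker 6: 50 + 40 = 90
  locker 7: 40 = 40
No arrangement into 6 storage lockers stays within capacity, so 7 is optimal.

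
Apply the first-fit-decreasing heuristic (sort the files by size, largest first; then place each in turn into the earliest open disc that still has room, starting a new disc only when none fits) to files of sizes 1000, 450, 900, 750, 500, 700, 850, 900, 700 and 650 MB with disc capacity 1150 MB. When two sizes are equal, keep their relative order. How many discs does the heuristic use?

8

Sorted descending: 1000, 900, 900, 850, 750, 700, 700, 650, 500, 450.
  1000 → disc 1 (new)  [load 1000/1150]
  900 → disc 2 (new)  [load 900/1150]
  900 → disc 3 (new)  [load 900/1150]
  850 → disc 4 (new)  [load 850/1150]
  750 → disc 5 (new)  [load 750/1150]
  700 → disc 6 (new)  [load 700/1150]
  700 → disc 7 (new)  [load 700/1150]
  650 → disc 8 (new)  [load 650/1150]
  500 → disc 8  [load 1150/1150]
  450 → disc 6  [load 1150/1150]
8 discs opened.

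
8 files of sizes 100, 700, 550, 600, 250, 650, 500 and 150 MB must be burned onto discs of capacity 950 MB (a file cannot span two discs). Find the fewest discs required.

Total = 700 + 650 + 600 + 550 + 500 + 250 + 150 + 100 = 3500 MB.
Lower bound: ⌈3500/950⌉ = 4 discs.
Also, 5 files each exceed 475 MB, and no two of those can share a disc, so at least 5 discs are needed.
A packing using 5 discs:
  disc 1: 700 + 250 = 950
  disc 2: 650 + 150 + 100 = 900
  disc 3: 600 = 600
  disc 4: 550 = 550
  disc 5: 500 = 500
This matches the lower bound, so 5 is optimal.

5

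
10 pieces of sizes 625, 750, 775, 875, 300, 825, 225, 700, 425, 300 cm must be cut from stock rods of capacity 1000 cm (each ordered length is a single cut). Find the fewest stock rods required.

7

Total = 875 + 825 + 775 + 750 + 700 + 625 + 425 + 300 + 300 + 225 = 5800 cm.
Lower bound: ⌈5800/1000⌉ = 6 stock rods.
A packing using 7 stock rods:
  stock rod 1: 875 = 875
  stock rod 2: 825 = 825
  stock rod 3: 775 + 225 = 1000
  stock rod 4: 750 = 750
  stock rod 5: 700 + 300 = 1000
  stock rod 6: 625 + 300 = 925
  stock rod 7: 425 = 425
No arrangement into 6 stock rods stays within capacity, so 7 is optimal.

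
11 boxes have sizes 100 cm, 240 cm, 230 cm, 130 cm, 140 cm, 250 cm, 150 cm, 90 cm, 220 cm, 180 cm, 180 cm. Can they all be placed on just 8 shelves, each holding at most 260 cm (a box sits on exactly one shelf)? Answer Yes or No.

Total = 1910 cm; ⌈1910/260⌉ = 8.
The bound of 8 does not rule out 8, but exhaustive search shows no assignment into 8 shelves of capacity 260 cm exists — the minimum is 9.

No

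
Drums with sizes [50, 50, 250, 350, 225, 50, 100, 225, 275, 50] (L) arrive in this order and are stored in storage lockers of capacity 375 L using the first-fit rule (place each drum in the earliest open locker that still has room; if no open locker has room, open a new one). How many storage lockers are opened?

5

  50 → locker 1 (new)  [load 50/375]
  50 → locker 1  [load 100/375]
  250 → locker 1  [load 350/375]
  350 → locker 2 (new)  [load 350/375]
  225 → locker 3 (new)  [load 225/375]
  50 → locker 3  [load 275/375]
  100 → locker 3  [load 375/375]
  225 → locker 4 (new)  [load 225/375]
  275 → locker 5 (new)  [load 275/375]
  50 → locker 4  [load 275/375]
5 storage lockers opened.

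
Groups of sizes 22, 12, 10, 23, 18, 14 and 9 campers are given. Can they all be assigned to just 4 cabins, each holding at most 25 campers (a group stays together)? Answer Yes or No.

No

Total = 108 campers; ⌈108/25⌉ = 5.
At least 5 cabins are required, but only 4 are allowed.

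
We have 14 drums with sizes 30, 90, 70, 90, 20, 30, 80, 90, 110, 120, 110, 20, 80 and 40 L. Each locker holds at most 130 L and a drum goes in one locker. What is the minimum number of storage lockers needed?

9

Total = 120 + 110 + 110 + 90 + 90 + 90 + 80 + 80 + 70 + 40 + 30 + 30 + 20 + 20 = 980 L.
Lower bound: ⌈980/130⌉ = 8 storage lockers.
Also, 9 drums each exceed 65 L, and no two of those can share a locker, so at least 9 storage lockers are needed.
A packing using 9 storage lockers:
  locker 1: 120 = 120
  locker 2: 110 + 20 = 130
  locker 3: 110 + 20 = 130
  locker 4: 90 + 40 = 130
  locker 5: 90 + 30 = 120
  locker 6: 90 + 30 = 120
  locker 7: 80 = 80
  locker 8: 80 = 80
  locker 9: 70 = 70
This matches the lower bound, so 9 is optimal.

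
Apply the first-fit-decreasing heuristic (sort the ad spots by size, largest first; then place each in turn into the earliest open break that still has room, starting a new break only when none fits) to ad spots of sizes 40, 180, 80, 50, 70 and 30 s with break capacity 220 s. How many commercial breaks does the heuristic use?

3

Sorted descending: 180, 80, 70, 50, 40, 30.
  180 → break 1 (new)  [load 180/220]
  80 → break 2 (new)  [load 80/220]
  70 → break 2  [load 150/220]
  50 → break 2  [load 200/220]
  40 → break 1  [load 220/220]
  30 → break 3 (new)  [load 30/220]
3 commercial breaks opened.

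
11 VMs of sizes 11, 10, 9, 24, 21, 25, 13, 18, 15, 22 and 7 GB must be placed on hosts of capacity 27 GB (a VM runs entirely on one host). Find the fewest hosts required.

8

Total = 25 + 24 + 22 + 21 + 18 + 15 + 13 + 11 + 10 + 9 + 7 = 175 GB.
Lower bound: ⌈175/27⌉ = 7 hosts.
A packing using 8 hosts:
  host 1: 25 = 25
  host 2: 24 = 24
  host 3: 22 = 22
  host 4: 21 = 21
  host 5: 18 + 9 = 27
  host 6: 15 + 11 = 26
  host 7: 13 + 10 = 23
  host 8: 7 = 7
No arrangement into 7 hosts stays within capacity, so 8 is optimal.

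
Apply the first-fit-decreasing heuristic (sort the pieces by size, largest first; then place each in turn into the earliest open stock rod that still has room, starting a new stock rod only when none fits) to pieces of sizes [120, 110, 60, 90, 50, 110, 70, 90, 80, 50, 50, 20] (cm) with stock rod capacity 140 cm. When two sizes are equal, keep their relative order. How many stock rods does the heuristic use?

7

Sorted descending: 120, 110, 110, 90, 90, 80, 70, 60, 50, 50, 50, 20.
  120 → stock rod 1 (new)  [load 120/140]
  110 → stock rod 2 (new)  [load 110/140]
  110 → stock rod 3 (new)  [load 110/140]
  90 → stock rod 4 (new)  [load 90/140]
  90 → stock rod 5 (new)  [load 90/140]
  80 → stock rod 6 (new)  [load 80/140]
  70 → stock rod 7 (new)  [load 70/140]
  60 → stock rod 6  [load 140/140]
  50 → stock rod 4  [load 140/140]
  50 → stock rod 5  [load 140/140]
  50 → stock rod 7  [load 120/140]
  20 → stock rod 1  [load 140/140]
7 stock rods opened.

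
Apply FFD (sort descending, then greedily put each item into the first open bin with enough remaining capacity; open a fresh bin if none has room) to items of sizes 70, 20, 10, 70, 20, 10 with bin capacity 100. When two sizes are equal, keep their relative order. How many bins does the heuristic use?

2

Sorted descending: 70, 70, 20, 20, 10, 10.
  70 → bin 1 (new)  [load 70/100]
  70 → bin 2 (new)  [load 70/100]
  20 → bin 1  [load 90/100]
  20 → bin 2  [load 90/100]
  10 → bin 1  [load 100/100]
  10 → bin 2  [load 100/100]
2 bins opened.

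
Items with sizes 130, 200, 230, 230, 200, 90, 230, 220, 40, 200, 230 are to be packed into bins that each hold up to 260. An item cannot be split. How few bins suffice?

Total = 230 + 230 + 230 + 230 + 220 + 200 + 200 + 200 + 130 + 90 + 40 = 2000.
Lower bound: ⌈2000/260⌉ = 8 bins.
A packing using 9 bins:
  bin 1: 230 = 230
  bin 2: 230 = 230
  bin 3: 230 = 230
  bin 4: 230 = 230
  bin 5: 220 + 40 = 260
  bin 6: 200 = 200
  bin 7: 200 = 200
  bin 8: 200 = 200
  bin 9: 130 + 90 = 220
No arrangement into 8 bins stays within capacity, so 9 is optimal.

9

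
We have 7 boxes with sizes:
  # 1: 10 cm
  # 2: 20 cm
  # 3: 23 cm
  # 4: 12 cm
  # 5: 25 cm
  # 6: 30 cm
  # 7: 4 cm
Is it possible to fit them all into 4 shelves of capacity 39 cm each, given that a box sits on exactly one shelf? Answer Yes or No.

A valid assignment using 4 shelves:
  shelf 1: 30 + 4 = 34
  shelf 2: 25 + 12 = 37
  shelf 3: 23 + 10 = 33
  shelf 4: 20 = 20
Every load is within 39 cm, so 4 shelves suffice.

Yes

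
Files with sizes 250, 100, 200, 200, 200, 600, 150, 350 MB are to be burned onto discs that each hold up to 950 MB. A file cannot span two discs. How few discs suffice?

3

Total = 600 + 350 + 250 + 200 + 200 + 200 + 150 + 100 = 2050 MB.
Lower bound: ⌈2050/950⌉ = 3 discs.
A packing using 3 discs:
  disc 1: 600 + 350 = 950
  disc 2: 250 + 200 + 200 + 200 + 100 = 950
  disc 3: 150 = 150
This matches the lower bound, so 3 is optimal.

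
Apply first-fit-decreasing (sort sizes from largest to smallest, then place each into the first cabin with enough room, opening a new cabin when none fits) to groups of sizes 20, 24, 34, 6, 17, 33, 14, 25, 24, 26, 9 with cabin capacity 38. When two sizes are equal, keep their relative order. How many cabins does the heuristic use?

Sorted descending: 34, 33, 26, 25, 24, 24, 20, 17, 14, 9, 6.
  34 → cabin 1 (new)  [load 34/38]
  33 → cabin 2 (new)  [load 33/38]
  26 → cabin 3 (new)  [load 26/38]
  25 → cabin 4 (new)  [load 25/38]
  24 → cabin 5 (new)  [load 24/38]
  24 → cabin 6 (new)  [load 24/38]
  20 → cabin 7 (new)  [load 20/38]
  17 → cabin 7  [load 37/38]
  14 → cabin 5  [load 38/38]
  9 → cabin 3  [load 35/38]
  6 → cabin 4  [load 31/38]
7 cabins opened.

7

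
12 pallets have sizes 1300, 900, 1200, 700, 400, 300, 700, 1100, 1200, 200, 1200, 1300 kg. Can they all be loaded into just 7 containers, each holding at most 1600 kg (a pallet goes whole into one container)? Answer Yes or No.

No

Total = 10500 kg; ⌈10500/1600⌉ = 7.
The bound of 7 does not rule out 7, but exhaustive search shows no assignment into 7 containers of capacity 1600 kg exists — the minimum is 8.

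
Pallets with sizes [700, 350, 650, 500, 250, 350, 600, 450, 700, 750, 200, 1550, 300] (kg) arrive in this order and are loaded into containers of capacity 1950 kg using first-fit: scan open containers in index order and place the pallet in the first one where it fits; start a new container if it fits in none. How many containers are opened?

4

  700 → container 1 (new)  [load 700/1950]
  350 → container 1  [load 1050/1950]
  650 → container 1  [load 1700/1950]
  500 → container 2 (new)  [load 500/1950]
  250 → container 1  [load 1950/1950]
  350 → container 2  [load 850/1950]
  600 → container 2  [load 1450/1950]
  450 → container 2  [load 1900/1950]
  700 → container 3 (new)  [load 700/1950]
  750 → container 3  [load 1450/1950]
  200 → container 3  [load 1650/1950]
  1550 → container 4 (new)  [load 1550/1950]
  300 → container 3  [load 1950/1950]
4 containers opened.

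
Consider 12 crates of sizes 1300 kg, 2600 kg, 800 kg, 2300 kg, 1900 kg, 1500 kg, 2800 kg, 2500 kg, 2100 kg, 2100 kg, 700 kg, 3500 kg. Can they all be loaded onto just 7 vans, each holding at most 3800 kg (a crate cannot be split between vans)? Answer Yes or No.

No

Total = 24100 kg; ⌈24100/3800⌉ = 7.
The bound of 7 does not rule out 7, but exhaustive search shows no assignment into 7 vans of capacity 3800 kg exists — the minimum is 8.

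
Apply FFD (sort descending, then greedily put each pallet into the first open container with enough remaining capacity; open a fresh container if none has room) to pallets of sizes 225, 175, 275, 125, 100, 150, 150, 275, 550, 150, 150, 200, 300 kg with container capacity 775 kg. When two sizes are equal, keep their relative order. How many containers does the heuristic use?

4

Sorted descending: 550, 300, 275, 275, 225, 200, 175, 150, 150, 150, 150, 125, 100.
  550 → container 1 (new)  [load 550/775]
  300 → container 2 (new)  [load 300/775]
  275 → container 2  [load 575/775]
  275 → container 3 (new)  [load 275/775]
  225 → container 1  [load 775/775]
  200 → container 2  [load 775/775]
  175 → container 3  [load 450/775]
  150 → container 3  [load 600/775]
  150 → container 3  [load 750/775]
  150 → container 4 (new)  [load 150/775]
  150 → container 4  [load 300/775]
  125 → container 4  [load 425/775]
  100 → container 4  [load 525/775]
4 containers opened.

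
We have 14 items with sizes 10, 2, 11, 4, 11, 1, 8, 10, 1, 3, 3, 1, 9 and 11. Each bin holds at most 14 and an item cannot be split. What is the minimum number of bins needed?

7

Total = 11 + 11 + 11 + 10 + 10 + 9 + 8 + 4 + 3 + 3 + 2 + 1 + 1 + 1 = 85.
Lower bound: ⌈85/14⌉ = 7 bins.
A packing using 7 bins:
  bin 1: 11 + 3 = 14
  bin 2: 11 + 3 = 14
  bin 3: 11 + 2 + 1 = 14
  bin 4: 10 + 4 = 14
  bin 5: 10 + 1 + 1 = 12
  bin 6: 9 = 9
  bin 7: 8 = 8
This matches the lower bound, so 7 is optimal.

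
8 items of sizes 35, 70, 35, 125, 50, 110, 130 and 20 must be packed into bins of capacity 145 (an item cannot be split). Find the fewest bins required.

Total = 130 + 125 + 110 + 70 + 50 + 35 + 35 + 20 = 575.
Lower bound: ⌈575/145⌉ = 4 bins.
A packing using 5 bins:
  bin 1: 130 = 130
  bin 2: 125 + 20 = 145
  bin 3: 110 + 35 = 145
  bin 4: 70 + 50 = 120
  bin 5: 35 = 35
No arrangement into 4 bins stays within capacity, so 5 is optimal.

5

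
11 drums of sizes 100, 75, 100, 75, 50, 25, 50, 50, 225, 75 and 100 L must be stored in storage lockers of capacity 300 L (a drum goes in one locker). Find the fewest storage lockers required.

4

Total = 225 + 100 + 100 + 100 + 75 + 75 + 75 + 50 + 50 + 50 + 25 = 925 L.
Lower bound: ⌈925/300⌉ = 4 storage lockers.
A packing using 4 storage lockers:
  locker 1: 225 + 75 = 300
  locker 2: 100 + 100 + 100 = 300
  locker 3: 75 + 75 + 50 + 50 + 50 = 300
  locker 4: 25 = 25
This matches the lower bound, so 4 is optimal.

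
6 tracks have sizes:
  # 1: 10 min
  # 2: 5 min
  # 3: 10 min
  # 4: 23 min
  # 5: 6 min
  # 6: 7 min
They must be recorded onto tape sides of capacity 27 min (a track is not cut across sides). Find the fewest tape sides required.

3

Total = 23 + 10 + 10 + 7 + 6 + 5 = 61 min.
Lower bound: ⌈61/27⌉ = 3 tape sides.
A packing using 3 tape sides:
  side 1: 23 = 23
  side 2: 10 + 10 + 7 = 27
  side 3: 6 + 5 = 11
This matches the lower bound, so 3 is optimal.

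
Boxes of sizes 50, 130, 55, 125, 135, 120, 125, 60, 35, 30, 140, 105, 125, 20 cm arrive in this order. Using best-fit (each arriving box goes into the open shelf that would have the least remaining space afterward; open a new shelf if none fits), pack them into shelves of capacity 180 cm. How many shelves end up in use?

8

  50 → shelf 1 (new)  [load 50/180]
  130 → shelf 1  [load 180/180]
  55 → shelf 2 (new)  [load 55/180]
  125 → shelf 2  [load 180/180]
  135 → shelf 3 (new)  [load 135/180]
  120 → shelf 4 (new)  [load 120/180]
  125 → shelf 5 (new)  [load 125/180]
  60 → shelf 4  [load 180/180]
  35 → shelf 3  [load 170/180]
  30 → shelf 5  [load 155/180]
  140 → shelf 6 (new)  [load 140/180]
  105 → shelf 7 (new)  [load 105/180]
  125 → shelf 8 (new)  [load 125/180]
  20 → shelf 5  [load 175/180]
8 shelves opened.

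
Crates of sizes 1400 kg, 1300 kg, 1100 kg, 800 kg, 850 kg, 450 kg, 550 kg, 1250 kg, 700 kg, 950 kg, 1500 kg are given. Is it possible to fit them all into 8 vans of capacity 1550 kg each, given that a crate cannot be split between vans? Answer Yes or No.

A valid assignment using 8 vans:
  van 1: 1500 = 1500
  van 2: 1400 = 1400
  van 3: 1300 = 1300
  van 4: 1250 = 1250
  van 5: 1100 + 450 = 1550
  van 6: 950 + 550 = 1500
  van 7: 850 + 700 = 1550
  van 8: 800 = 800
Every load is within 1550 kg, so 8 vans suffice.

Yes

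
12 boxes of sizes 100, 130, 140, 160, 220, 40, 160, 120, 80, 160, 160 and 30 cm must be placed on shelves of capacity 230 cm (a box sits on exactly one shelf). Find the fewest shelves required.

8

Total = 220 + 160 + 160 + 160 + 160 + 140 + 130 + 120 + 100 + 80 + 40 + 30 = 1500 cm.
Lower bound: ⌈1500/230⌉ = 7 shelves.
Also, 8 boxes each exceed 115 cm, and no two of those can share a shelf, so at least 8 shelves are needed.
A packing using 8 shelves:
  shelf 1: 220 = 220
  shelf 2: 160 + 40 + 30 = 230
  shelf 3: 160 = 160
  shelf 4: 160 = 160
  shelf 5: 160 = 160
  shelf 6: 140 + 80 = 220
  shelf 7: 130 + 100 = 230
  shelf 8: 120 = 120
This matches the lower bound, so 8 is optimal.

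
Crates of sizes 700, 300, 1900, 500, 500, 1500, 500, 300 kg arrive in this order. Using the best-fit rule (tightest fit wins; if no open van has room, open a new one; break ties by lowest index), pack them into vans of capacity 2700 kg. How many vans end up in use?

  700 → van 1 (new)  [load 700/2700]
  300 → van 1  [load 1000/2700]
  1900 → van 2 (new)  [load 1900/2700]
  500 → van 2  [load 2400/2700]
  500 → van 1  [load 1500/2700]
  1500 → van 3 (new)  [load 1500/2700]
  500 → van 1  [load 2000/2700]
  300 → van 2  [load 2700/2700]
3 vans opened.

3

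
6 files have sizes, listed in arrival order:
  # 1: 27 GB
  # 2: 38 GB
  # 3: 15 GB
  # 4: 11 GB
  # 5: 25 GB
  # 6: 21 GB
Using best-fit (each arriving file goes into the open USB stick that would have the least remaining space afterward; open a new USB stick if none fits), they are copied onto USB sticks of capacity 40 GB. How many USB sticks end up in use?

  27 → USB stick 1 (new)  [load 27/40]
  38 → USB stick 2 (new)  [load 38/40]
  15 → USB stick 3 (new)  [load 15/40]
  11 → USB stick 1  [load 38/40]
  25 → USB stick 3  [load 40/40]
  21 → USB stick 4 (new)  [load 21/40]
4 USB sticks opened.

4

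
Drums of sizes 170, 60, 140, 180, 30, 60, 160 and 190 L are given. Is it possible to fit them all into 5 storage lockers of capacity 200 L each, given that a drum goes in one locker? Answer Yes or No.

No

Total = 990 L; ⌈990/200⌉ = 5.
The bound of 5 does not rule out 5, but exhaustive search shows no assignment into 5 storage lockers of capacity 200 L exists — the minimum is 6.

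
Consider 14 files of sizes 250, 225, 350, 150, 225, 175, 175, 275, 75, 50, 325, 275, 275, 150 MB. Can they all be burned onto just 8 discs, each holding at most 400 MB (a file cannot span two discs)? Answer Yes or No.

No

Total = 2975 MB; ⌈2975/400⌉ = 8.
The bound of 8 does not rule out 8, but exhaustive search shows no assignment into 8 discs of capacity 400 MB exists — the minimum is 9.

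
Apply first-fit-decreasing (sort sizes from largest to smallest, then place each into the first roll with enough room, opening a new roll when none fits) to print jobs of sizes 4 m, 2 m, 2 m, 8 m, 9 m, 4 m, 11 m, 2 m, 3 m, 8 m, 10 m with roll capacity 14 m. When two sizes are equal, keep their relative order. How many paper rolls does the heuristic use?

Sorted descending: 11, 10, 9, 8, 8, 4, 4, 3, 2, 2, 2.
  11 → roll 1 (new)  [load 11/14]
  10 → roll 2 (new)  [load 10/14]
  9 → roll 3 (new)  [load 9/14]
  8 → roll 4 (new)  [load 8/14]
  8 → roll 5 (new)  [load 8/14]
  4 → roll 2  [load 14/14]
  4 → roll 3  [load 13/14]
  3 → roll 1  [load 14/14]
  2 → roll 4  [load 10/14]
  2 → roll 4  [load 12/14]
  2 → roll 4  [load 14/14]
5 paper rolls opened.

5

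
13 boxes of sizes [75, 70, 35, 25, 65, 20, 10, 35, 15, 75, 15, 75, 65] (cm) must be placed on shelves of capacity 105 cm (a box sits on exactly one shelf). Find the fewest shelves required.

Total = 75 + 75 + 75 + 70 + 65 + 65 + 35 + 35 + 25 + 20 + 15 + 15 + 10 = 580 cm.
Lower bound: ⌈580/105⌉ = 6 shelves.
A packing using 6 shelves:
  shelf 1: 75 + 25 = 100
  shelf 2: 75 + 20 + 10 = 105
  shelf 3: 75 + 15 + 15 = 105
  shelf 4: 70 + 35 = 105
  shelf 5: 65 + 35 = 100
  shelf 6: 65 = 65
This matches the lower bound, so 6 is optimal.

6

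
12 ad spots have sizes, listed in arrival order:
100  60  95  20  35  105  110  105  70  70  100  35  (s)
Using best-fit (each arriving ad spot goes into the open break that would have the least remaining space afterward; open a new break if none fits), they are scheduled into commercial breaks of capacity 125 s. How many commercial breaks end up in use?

9

  100 → break 1 (new)  [load 100/125]
  60 → break 2 (new)  [load 60/125]
  95 → break 3 (new)  [load 95/125]
  20 → break 1  [load 120/125]
  35 → break 2  [load 95/125]
  105 → break 4 (new)  [load 105/125]
  110 → break 5 (new)  [load 110/125]
  105 → break 6 (new)  [load 105/125]
  70 → break 7 (new)  [load 70/125]
  70 → break 8 (new)  [load 70/125]
  100 → break 9 (new)  [load 100/125]
  35 → break 7  [load 105/125]
9 commercial breaks opened.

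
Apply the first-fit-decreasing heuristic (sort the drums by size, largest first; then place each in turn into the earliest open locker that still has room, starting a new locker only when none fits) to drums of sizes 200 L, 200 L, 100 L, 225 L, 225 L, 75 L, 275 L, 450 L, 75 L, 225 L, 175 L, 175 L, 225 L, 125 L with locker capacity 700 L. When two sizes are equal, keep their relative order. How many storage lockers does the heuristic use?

5

Sorted descending: 450, 275, 225, 225, 225, 225, 200, 200, 175, 175, 125, 100, 75, 75.
  450 → locker 1 (new)  [load 450/700]
  275 → locker 2 (new)  [load 275/700]
  225 → locker 1  [load 675/700]
  225 → locker 2  [load 500/700]
  225 → locker 3 (new)  [load 225/700]
  225 → locker 3  [load 450/700]
  200 → locker 2  [load 700/700]
  200 → locker 3  [load 650/700]
  175 → locker 4 (new)  [load 175/700]
  175 → locker 4  [load 350/700]
  125 → locker 4  [load 475/700]
  100 → locker 4  [load 575/700]
  75 → locker 4  [load 650/700]
  75 → locker 5 (new)  [load 75/700]
5 storage lockers opened.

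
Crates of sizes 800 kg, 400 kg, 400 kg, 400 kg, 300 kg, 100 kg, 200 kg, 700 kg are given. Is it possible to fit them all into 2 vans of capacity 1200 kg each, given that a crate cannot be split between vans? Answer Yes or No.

No

Total = 3300 kg; ⌈3300/1200⌉ = 3.
At least 3 vans are required, but only 2 are allowed.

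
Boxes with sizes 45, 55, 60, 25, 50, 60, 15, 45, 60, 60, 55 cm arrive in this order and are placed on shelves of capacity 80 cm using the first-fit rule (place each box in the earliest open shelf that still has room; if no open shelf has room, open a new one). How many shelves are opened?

9

  45 → shelf 1 (new)  [load 45/80]
  55 → shelf 2 (new)  [load 55/80]
  60 → shelf 3 (new)  [load 60/80]
  25 → shelf 1  [load 70/80]
  50 → shelf 4 (new)  [load 50/80]
  60 → shelf 5 (new)  [load 60/80]
  15 → shelf 2  [load 70/80]
  45 → shelf 6 (new)  [load 45/80]
  60 → shelf 7 (new)  [load 60/80]
  60 → shelf 8 (new)  [load 60/80]
  55 → shelf 9 (new)  [load 55/80]
9 shelves opened.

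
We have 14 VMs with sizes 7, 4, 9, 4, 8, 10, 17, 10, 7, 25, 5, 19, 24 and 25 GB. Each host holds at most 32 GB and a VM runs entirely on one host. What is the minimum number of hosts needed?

6

Total = 25 + 25 + 24 + 19 + 17 + 10 + 10 + 9 + 8 + 7 + 7 + 5 + 4 + 4 = 174 GB.
Lower bound: ⌈174/32⌉ = 6 hosts.
A packing using 6 hosts:
  host 1: 25 + 7 = 32
  host 2: 25 + 7 = 32
  host 3: 24 + 8 = 32
  host 4: 19 + 10 = 29
  host 5: 17 + 10 + 5 = 32
  host 6: 9 + 4 + 4 = 17
This matches the lower bound, so 6 is optimal.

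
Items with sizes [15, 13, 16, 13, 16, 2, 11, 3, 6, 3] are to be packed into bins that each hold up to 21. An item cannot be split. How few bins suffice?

Total = 16 + 16 + 15 + 13 + 13 + 11 + 6 + 3 + 3 + 2 = 98.
Lower bound: ⌈98/21⌉ = 5 bins.
Also, 6 items each exceed 21/2, and no two of those can share a bin, so at least 6 bins are needed.
A packing using 6 bins:
  bin 1: 16 + 3 + 2 = 21
  bin 2: 16 + 3 = 19
  bin 3: 15 + 6 = 21
  bin 4: 13 = 13
  bin 5: 13 = 13
  bin 6: 11 = 11
This matches the lower bound, so 6 is optimal.

6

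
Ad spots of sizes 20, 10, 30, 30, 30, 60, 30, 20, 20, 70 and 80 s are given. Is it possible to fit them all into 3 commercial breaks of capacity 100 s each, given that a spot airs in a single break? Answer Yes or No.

No

Total = 400 s; ⌈400/100⌉ = 4.
At least 4 commercial breaks are required, but only 3 are allowed.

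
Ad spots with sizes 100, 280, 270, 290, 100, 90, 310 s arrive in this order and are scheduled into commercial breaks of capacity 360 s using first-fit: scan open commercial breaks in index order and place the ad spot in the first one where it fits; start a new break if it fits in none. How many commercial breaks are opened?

5

  100 → break 1 (new)  [load 100/360]
  280 → break 2 (new)  [load 280/360]
  270 → break 3 (new)  [load 270/360]
  290 → break 4 (new)  [load 290/360]
  100 → break 1  [load 200/360]
  90 → break 1  [load 290/360]
  310 → break 5 (new)  [load 310/360]
5 commercial breaks opened.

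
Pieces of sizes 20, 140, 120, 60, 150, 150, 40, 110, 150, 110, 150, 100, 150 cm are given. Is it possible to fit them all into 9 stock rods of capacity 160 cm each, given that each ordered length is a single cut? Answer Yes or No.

No

Total = 1450 cm; ⌈1450/160⌉ = 10.
At least 10 stock rods are required, but only 9 are allowed.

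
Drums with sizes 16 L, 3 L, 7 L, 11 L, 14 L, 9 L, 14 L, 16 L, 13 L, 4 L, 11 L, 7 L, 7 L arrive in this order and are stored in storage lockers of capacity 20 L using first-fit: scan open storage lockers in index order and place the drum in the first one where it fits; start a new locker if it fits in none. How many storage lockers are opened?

  16 → locker 1 (new)  [load 16/20]
  3 → locker 1  [load 19/20]
  7 → locker 2 (new)  [load 7/20]
  11 → locker 2  [load 18/20]
  14 → locker 3 (new)  [load 14/20]
  9 → locker 4 (new)  [load 9/20]
  14 → locker 5 (new)  [load 14/20]
  16 → locker 6 (new)  [load 16/20]
  13 → locker 7 (new)  [load 13/20]
  4 → locker 3  [load 18/20]
  11 → locker 4  [load 20/20]
  7 → locker 7  [load 20/20]
  7 → locker 8 (new)  [load 7/20]
8 storage lockers opened.

8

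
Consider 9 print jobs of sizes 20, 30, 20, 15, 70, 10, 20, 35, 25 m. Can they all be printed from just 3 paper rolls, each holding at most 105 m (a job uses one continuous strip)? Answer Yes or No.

A valid assignment using 3 paper rolls:
  roll 1: 70 + 35 = 105
  roll 2: 30 + 25 + 20 + 20 + 10 = 105
  roll 3: 20 + 15 = 35
Every load is within 105 m, so 3 paper rolls suffice.

Yes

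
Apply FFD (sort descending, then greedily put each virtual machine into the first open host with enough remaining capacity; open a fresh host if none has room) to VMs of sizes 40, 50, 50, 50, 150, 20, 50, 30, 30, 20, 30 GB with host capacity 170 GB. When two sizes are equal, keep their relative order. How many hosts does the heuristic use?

4

Sorted descending: 150, 50, 50, 50, 50, 40, 30, 30, 30, 20, 20.
  150 → host 1 (new)  [load 150/170]
  50 → host 2 (new)  [load 50/170]
  50 → host 2  [load 100/170]
  50 → host 2  [load 150/170]
  50 → host 3 (new)  [load 50/170]
  40 → host 3  [load 90/170]
  30 → host 3  [load 120/170]
  30 → host 3  [load 150/170]
  30 → host 4 (new)  [load 30/170]
  20 → host 1  [load 170/170]
  20 → host 2  [load 170/170]
4 hosts opened.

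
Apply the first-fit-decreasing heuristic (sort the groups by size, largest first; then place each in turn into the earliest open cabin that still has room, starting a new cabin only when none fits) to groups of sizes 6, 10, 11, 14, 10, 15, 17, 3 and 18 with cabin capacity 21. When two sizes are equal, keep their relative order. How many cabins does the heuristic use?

Sorted descending: 18, 17, 15, 14, 11, 10, 10, 6, 3.
  18 → cabin 1 (new)  [load 18/21]
  17 → cabin 2 (new)  [load 17/21]
  15 → cabin 3 (new)  [load 15/21]
  14 → cabin 4 (new)  [load 14/21]
  11 → cabin 5 (new)  [load 11/21]
  10 → cabin 5  [load 21/21]
  10 → cabin 6 (new)  [load 10/21]
  6 → cabin 3  [load 21/21]
  3 → cabin 1  [load 21/21]
6 cabins opened.

6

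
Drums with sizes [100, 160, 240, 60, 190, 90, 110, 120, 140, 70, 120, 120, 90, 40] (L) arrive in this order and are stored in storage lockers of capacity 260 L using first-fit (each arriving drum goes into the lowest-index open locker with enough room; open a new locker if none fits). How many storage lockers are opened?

  100 → locker 1 (new)  [load 100/260]
  160 → locker 1  [load 260/260]
  240 → locker 2 (new)  [load 240/260]
  60 → locker 3 (new)  [load 60/260]
  190 → locker 3  [load 250/260]
  90 → locker 4 (new)  [load 90/260]
  110 → locker 4  [load 200/260]
  120 → locker 5 (new)  [load 120/260]
  140 → locker 5  [load 260/260]
  70 → locker 6 (new)  [load 70/260]
  120 → locker 6  [load 190/260]
  120 → locker 7 (new)  [load 120/260]
  90 → locker 7  [load 210/260]
  40 → locker 4  [load 240/260]
7 storage lockers opened.

7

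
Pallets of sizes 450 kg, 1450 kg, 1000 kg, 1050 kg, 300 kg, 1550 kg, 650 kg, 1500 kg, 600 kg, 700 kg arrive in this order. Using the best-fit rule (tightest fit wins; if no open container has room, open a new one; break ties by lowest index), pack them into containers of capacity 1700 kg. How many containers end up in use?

7

  450 → container 1 (new)  [load 450/1700]
  1450 → container 2 (new)  [load 1450/1700]
  1000 → container 1  [load 1450/1700]
  1050 → container 3 (new)  [load 1050/1700]
  300 → container 3  [load 1350/1700]
  1550 → container 4 (new)  [load 1550/1700]
  650 → container 5 (new)  [load 650/1700]
  1500 → container 6 (new)  [load 1500/1700]
  600 → container 5  [load 1250/1700]
  700 → container 7 (new)  [load 700/1700]
7 containers opened.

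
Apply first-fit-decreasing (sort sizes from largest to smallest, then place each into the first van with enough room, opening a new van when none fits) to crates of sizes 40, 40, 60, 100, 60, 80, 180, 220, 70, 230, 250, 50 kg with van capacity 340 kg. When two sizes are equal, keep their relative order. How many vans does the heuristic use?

5

Sorted descending: 250, 230, 220, 180, 100, 80, 70, 60, 60, 50, 40, 40.
  250 → van 1 (new)  [load 250/340]
  230 → van 2 (new)  [load 230/340]
  220 → van 3 (new)  [load 220/340]
  180 → van 4 (new)  [load 180/340]
  100 → van 2  [load 330/340]
  80 → van 1  [load 330/340]
  70 → van 3  [load 290/340]
  60 → van 4  [load 240/340]
  60 → van 4  [load 300/340]
  50 → van 3  [load 340/340]
  40 → van 4  [load 340/340]
  40 → van 5 (new)  [load 40/340]
5 vans opened.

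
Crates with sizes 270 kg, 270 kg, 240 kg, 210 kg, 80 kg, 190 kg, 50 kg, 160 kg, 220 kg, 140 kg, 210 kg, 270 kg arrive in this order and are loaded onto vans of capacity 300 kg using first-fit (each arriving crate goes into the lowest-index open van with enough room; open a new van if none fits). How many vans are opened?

  270 → van 1 (new)  [load 270/300]
  270 → van 2 (new)  [load 270/300]
  240 → van 3 (new)  [load 240/300]
  210 → van 4 (new)  [load 210/300]
  80 → van 4  [load 290/300]
  190 → van 5 (new)  [load 190/300]
  50 → van 3  [load 290/300]
  160 → van 6 (new)  [load 160/300]
  220 → van 7 (new)  [load 220/300]
  140 → van 6  [load 300/300]
  210 → van 8 (new)  [load 210/300]
  270 → van 9 (new)  [load 270/300]
9 vans opened.

9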